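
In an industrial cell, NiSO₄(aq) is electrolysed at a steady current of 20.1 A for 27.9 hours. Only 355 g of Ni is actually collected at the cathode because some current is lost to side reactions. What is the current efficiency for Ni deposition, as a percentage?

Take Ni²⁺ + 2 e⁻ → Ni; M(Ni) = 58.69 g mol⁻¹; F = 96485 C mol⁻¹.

57.8 %

Q = I·t = 20.10 × 100440 = 2019000 C; n(e⁻) = 2019000/96485 = 20.92 mol.
Theoretical n(Ni) = n(e⁻)/2 = 10.46 mol, i.e. m_theo = 10.46 × 58.69 = 614.0 g.
Efficiency = m_actual / m_theo = 355 / 614.0 = 57.8 %.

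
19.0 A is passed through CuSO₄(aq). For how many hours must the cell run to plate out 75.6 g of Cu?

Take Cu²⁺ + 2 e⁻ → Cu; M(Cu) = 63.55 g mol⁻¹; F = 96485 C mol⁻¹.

n(Cu) = m/M = 75.6 / 63.55 = 1.190 mol.
Each Cu atom requires 2 electrons, so n(e⁻) = 2 × 1.190 = 2.379 mol.
Q = n(e⁻)·F = 2.379 × 96485 = 229600 C.
t = Q/I = 229600 / 19.00 A = 12080 s = 3.36 h.

3.36 h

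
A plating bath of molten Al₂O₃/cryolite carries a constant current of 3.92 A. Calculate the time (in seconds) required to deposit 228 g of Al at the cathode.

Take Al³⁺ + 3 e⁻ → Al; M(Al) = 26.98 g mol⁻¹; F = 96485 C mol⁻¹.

6.24 × 10⁵ s

n(Al) = m/M = 228 / 26.98 = 8.451 mol.
Each Al atom requires 3 electrons, so n(e⁻) = 3 × 8.451 = 25.35 mol.
Q = n(e⁻)·F = 25.35 × 96485 = 2446000 C.
t = Q/I = 2446000 / 3.920 A = 624000 s.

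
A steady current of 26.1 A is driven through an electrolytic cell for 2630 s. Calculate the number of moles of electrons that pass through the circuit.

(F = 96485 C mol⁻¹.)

Q = I·t = 26.10 A × 2630.0 s = 68640 C.
n(e⁻) = Q/F = 68640 / 96485 = 0.711 mol.

0.711 mol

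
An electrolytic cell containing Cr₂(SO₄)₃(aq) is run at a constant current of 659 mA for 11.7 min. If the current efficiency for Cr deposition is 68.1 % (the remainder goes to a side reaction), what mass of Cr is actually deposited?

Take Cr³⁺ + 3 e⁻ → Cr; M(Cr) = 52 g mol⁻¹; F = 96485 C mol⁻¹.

Q = I·t = 0.6590 × 702.00 = 462.6 C.
n(e⁻) = 462.6/96485 = 0.004795 mol; theoretically n(Cr) = 0.004795/3 = 0.001598 mol, m_theo = 0.08311 g.
At 68.1 % efficiency, m_actual = 0.681 × 0.08311 = 0.0566 g.

0.0566 g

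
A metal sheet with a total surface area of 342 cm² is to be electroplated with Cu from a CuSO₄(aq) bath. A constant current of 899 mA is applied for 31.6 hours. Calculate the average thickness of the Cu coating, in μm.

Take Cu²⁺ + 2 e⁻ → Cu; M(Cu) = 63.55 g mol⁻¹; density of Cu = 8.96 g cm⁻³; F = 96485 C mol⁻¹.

Q = I·t = 0.8990 × 113760 = 102300 C; n(e⁻) = 1.060 mol.
n(Cu) = n(e⁻)/2 = 0.5300 mol, so m = 0.5300 × 63.55 = 33.68 g.
Volume = m/ρ = 33.68 / 8.96 = 3.759 cm³.
Thickness = V/A = 3.759 / 342 = 0.0110 cm = 110 μm.

110 μm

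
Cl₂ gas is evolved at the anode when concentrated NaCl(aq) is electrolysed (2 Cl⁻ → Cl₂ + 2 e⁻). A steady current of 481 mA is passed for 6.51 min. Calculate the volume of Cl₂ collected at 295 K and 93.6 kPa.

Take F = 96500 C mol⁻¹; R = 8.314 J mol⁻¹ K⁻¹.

0.0255 L

Q = I·t = 0.4810 A × 390.60 s = 187.9 C.
n(e⁻) = Q/F = 187.9 / 96500 = 0.001947 mol.
2 electrons are transferred per Cl₂ molecule, so n(Cl₂) = 0.001947 / 2 = 0.0009735 mol.
V = nRT/P = (0.0009735 × 8.314 × 295) / (93.6 × 10³ Pa) = 2.55 × 10⁻⁵ m³ = 0.0255 L.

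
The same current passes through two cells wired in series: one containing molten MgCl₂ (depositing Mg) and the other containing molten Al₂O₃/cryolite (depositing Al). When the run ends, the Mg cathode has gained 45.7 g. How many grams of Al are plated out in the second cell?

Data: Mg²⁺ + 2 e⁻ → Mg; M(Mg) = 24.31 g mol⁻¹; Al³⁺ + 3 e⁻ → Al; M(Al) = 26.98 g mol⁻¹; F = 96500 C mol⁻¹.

n(Mg) = 45.7 / 24.31 = 1.880 mol.
Since Mg²⁺ + 2 e⁻ → Mg, n(e⁻) passed = 2 × 1.880 = 3.760 mol.
Cells in series carry the same charge, so the same 3.760 mol of electrons passes through cell 2.
Al³⁺ + 3 e⁻ → Al, so n(Al) = 3.760 / 3 = 1.253 mol.
m(Al) = 1.253 × 26.98 = 33.8 g.

33.8 g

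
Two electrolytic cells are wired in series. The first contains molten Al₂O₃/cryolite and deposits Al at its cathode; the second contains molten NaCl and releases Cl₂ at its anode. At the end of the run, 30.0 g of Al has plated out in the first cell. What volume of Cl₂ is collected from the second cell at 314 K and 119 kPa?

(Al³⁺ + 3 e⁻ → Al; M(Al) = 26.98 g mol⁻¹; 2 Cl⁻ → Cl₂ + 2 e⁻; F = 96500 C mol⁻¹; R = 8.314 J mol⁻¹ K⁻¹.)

36.6 L

n(Al) = 30.0 / 26.98 = 1.112 mol, so n(e⁻) = 3 × 1.112 = 3.336 mol.
The cells are in series, so the same 3.336 mol of electrons passes through the second cell.
2 Cl⁻ → Cl₂ + 2 e⁻ — 2 mol e⁻ per mol Cl₂, so n(Cl₂) = 3.336/2 = 1.668 mol.
V = nRT/P = (1.668 × 8.314 × 314) / (119 × 10³) = 0.0366 m³ = 36.6 L.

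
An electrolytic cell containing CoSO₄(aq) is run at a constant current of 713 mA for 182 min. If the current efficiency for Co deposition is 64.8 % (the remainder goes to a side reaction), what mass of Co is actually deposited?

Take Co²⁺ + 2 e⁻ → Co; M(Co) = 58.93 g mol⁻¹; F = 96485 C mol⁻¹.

Q = I·t = 0.7130 × 10920 = 7786 C.
n(e⁻) = 7786/96485 = 0.08070 mol; theoretically n(Co) = 0.08070/2 = 0.04035 mol, m_theo = 2.378 g.
At 64.8 % efficiency, m_actual = 0.648 × 2.378 = 1.54 g.

1.54 g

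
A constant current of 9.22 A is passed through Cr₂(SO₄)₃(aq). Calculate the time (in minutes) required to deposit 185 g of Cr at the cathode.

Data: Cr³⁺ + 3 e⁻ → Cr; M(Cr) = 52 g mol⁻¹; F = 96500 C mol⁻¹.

n(Cr) = m/M = 185 / 52 = 3.558 mol.
Each Cr atom requires 3 electrons, so n(e⁻) = 3 × 3.558 = 10.67 mol.
Q = n(e⁻)·F = 10.67 × 96500 = 1030000 C.
t = Q/I = 1030000 / 9.220 A = 111700 s = 1860 min.

1860 min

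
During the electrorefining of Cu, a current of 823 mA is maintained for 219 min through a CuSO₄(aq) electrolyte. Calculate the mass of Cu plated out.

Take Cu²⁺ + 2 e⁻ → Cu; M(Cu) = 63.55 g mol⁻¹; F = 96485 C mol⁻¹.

Q = I·t = 0.8230 A × 13140 s = 10810 C.
n(e⁻) = Q/F = 10810 / 96485 = 0.1121 mol.
Cu²⁺ + 2 e⁻ → Cu, so n(Cu) = n(e⁻)/2 = 0.05604 mol.
m = n·M = 0.05604 × 63.55 = 3.56 g.

3.56 g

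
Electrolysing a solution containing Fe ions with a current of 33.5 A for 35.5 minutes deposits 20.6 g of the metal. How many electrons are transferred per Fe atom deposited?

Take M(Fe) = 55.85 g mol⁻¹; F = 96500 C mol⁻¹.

Q = I·t = 33.50 A × 2130.0 s = 71360 C, so n(e⁻) = 71360/96500 = 0.7394 mol.
n(Fe) deposited = 20.6 / 55.85 = 0.3688 mol.
Electrons per atom = n(e⁻)/n(Fe) = 0.7394 / 0.3688 = 2.00 ≈ 2, so the ion is Fe²⁺.

2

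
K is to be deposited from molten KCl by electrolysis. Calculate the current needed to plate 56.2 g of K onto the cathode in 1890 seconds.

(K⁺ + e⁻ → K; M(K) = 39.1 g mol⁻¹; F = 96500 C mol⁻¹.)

73.4 A

n(K) = 56.2 / 39.1 = 1.437 mol.
n(e⁻) = 1 × 1.437 = 1.437 mol.
Q = n(e⁻)·F = 1.437 × 96500 = 138700 C.
I = Q/t = 138700 / 1890.0 s = 73.4 A.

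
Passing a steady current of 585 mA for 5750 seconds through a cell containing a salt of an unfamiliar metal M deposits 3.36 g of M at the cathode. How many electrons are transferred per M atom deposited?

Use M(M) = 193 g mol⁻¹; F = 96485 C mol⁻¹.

2

Q = I·t = 0.5850 A × 5750.0 s = 3364 C, so n(e⁻) = 3364/96485 = 0.03486 mol.
n(M) deposited = 3.36 / 193 = 0.01741 mol.
Electrons per atom = n(e⁻)/n(M) = 0.03486 / 0.01741 = 2.00 ≈ 2, so the ion is M²⁺.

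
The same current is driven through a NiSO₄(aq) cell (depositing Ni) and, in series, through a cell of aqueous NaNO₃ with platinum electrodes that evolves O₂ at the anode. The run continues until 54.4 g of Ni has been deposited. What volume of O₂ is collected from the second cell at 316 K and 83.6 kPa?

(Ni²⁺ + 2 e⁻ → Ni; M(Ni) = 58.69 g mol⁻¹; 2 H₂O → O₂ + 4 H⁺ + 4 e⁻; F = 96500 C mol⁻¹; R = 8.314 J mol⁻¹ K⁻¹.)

14.6 L

n(Ni) = 54.4 / 58.69 = 0.9269 mol, so n(e⁻) = 2 × 0.9269 = 1.854 mol.
The cells are in series, so the same 1.854 mol of electrons passes through the second cell.
2 H₂O → O₂ + 4 H⁺ + 4 e⁻ — 4 mol e⁻ per mol O₂, so n(O₂) = 1.854/4 = 0.4635 mol.
V = nRT/P = (0.4635 × 8.314 × 316) / (83.6 × 10³) = 0.0146 m³ = 14.6 L.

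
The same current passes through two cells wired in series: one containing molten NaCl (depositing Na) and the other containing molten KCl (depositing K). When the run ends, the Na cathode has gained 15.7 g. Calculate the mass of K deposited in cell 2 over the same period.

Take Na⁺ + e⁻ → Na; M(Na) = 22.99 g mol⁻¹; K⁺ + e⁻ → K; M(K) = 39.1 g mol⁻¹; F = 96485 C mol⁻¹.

26.7 g

n(Na) = 15.7 / 22.99 = 0.6829 mol.
Since Na⁺ + e⁻ → Na, n(e⁻) passed = 1 × 0.6829 = 0.6829 mol.
Cells in series carry the same charge, so the same 0.6829 mol of electrons passes through cell 2.
K⁺ + e⁻ → K, so n(K) = 0.6829 / 1 = 0.6829 mol.
m(K) = 0.6829 × 39.1 = 26.7 g.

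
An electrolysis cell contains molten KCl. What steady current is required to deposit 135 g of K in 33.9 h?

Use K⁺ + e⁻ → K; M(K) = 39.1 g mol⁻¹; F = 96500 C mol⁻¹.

n(K) = 135 / 39.1 = 3.453 mol.
n(e⁻) = 1 × 3.453 = 3.453 mol.
Q = n(e⁻)·F = 3.453 × 96500 = 333200 C.
I = Q/t = 333200 / 122040 s = 2.73 A.

2.73 A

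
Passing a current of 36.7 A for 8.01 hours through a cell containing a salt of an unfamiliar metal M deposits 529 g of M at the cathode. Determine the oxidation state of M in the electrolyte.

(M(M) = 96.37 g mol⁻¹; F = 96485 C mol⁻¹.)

+2

Q = I·t = 36.70 A × 28836 s = 1058000 C, so n(e⁻) = 1058000/96485 = 10.97 mol.
n(M) deposited = 529 / 96.37 = 5.489 mol.
Electrons per atom = n(e⁻)/n(M) = 10.97 / 5.489 = 2.00 ≈ 2, so the ion is M²⁺.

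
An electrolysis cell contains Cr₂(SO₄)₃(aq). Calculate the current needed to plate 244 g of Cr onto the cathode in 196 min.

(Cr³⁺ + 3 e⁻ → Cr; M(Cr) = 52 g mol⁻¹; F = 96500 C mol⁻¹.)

116 A

n(Cr) = 244 / 52 = 4.692 mol.
n(e⁻) = 3 × 4.692 = 14.08 mol.
Q = n(e⁻)·F = 14.08 × 96500 = 1358000 C.
I = Q/t = 1358000 / 11760 s = 116 A.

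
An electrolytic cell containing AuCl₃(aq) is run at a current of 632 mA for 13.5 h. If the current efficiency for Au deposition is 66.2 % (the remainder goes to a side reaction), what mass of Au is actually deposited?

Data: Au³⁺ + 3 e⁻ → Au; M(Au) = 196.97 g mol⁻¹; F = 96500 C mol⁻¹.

Q = I·t = 0.6320 × 48600 = 30720 C.
n(e⁻) = 30720/96500 = 0.3183 mol; theoretically n(Au) = 0.3183/3 = 0.1061 mol, m_theo = 20.90 g.
At 66.2 % efficiency, m_actual = 0.662 × 20.90 = 13.8 g.

13.8 g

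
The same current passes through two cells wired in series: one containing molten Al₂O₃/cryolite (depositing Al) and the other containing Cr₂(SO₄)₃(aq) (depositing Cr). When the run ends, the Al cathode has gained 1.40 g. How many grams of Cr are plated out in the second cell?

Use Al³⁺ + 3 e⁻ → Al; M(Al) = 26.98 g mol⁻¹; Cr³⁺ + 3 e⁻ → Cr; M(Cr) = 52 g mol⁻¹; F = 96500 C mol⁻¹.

n(Al) = 1.40 / 26.98 = 0.05189 mol.
Since Al³⁺ + 3 e⁻ → Al, n(e⁻) passed = 3 × 0.05189 = 0.1557 mol.
Cells in series carry the same charge, so the same 0.1557 mol of electrons passes through cell 2.
Cr³⁺ + 3 e⁻ → Cr, so n(Cr) = 0.1557 / 3 = 0.05189 mol.
m(Cr) = 0.05189 × 52 = 2.70 g.

2.70 g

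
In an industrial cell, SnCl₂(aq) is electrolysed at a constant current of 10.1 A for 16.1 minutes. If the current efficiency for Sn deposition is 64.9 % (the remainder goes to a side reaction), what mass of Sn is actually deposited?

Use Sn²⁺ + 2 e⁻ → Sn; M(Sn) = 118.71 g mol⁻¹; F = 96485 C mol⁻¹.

Q = I·t = 10.10 × 966.00 = 9757 C.
n(e⁻) = 9757/96485 = 0.1011 mol; theoretically n(Sn) = 0.1011/2 = 0.05056 mol, m_theo = 6.002 g.
At 64.9 % efficiency, m_actual = 0.649 × 6.002 = 3.90 g.

3.90 g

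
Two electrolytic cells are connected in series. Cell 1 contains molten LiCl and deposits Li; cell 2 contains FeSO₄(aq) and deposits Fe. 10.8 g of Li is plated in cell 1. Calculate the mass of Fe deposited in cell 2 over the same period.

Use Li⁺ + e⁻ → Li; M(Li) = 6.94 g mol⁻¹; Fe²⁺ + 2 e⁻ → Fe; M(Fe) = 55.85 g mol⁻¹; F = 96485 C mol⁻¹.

43.5 g

n(Li) = 10.8 / 6.94 = 1.556 mol.
Since Li⁺ + e⁻ → Li, n(e⁻) passed = 1 × 1.556 = 1.556 mol.
Cells in series carry the same charge, so the same 1.556 mol of electrons passes through cell 2.
Fe²⁺ + 2 e⁻ → Fe, so n(Fe) = 1.556 / 2 = 0.7781 mol.
m(Fe) = 0.7781 × 55.85 = 43.5 g.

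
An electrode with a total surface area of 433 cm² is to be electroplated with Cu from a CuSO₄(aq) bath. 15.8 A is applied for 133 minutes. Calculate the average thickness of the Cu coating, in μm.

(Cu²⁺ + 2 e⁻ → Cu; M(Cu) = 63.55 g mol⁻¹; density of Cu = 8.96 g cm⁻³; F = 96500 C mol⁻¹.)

107 μm

Q = I·t = 15.80 × 7980.0 = 126100 C; n(e⁻) = 1.307 mol.
n(Cu) = n(e⁻)/2 = 0.6533 mol, so m = 0.6533 × 63.55 = 41.52 g.
Volume = m/ρ = 41.52 / 8.96 = 4.634 cm³.
Thickness = V/A = 4.634 / 433 = 0.0107 cm = 107 μm.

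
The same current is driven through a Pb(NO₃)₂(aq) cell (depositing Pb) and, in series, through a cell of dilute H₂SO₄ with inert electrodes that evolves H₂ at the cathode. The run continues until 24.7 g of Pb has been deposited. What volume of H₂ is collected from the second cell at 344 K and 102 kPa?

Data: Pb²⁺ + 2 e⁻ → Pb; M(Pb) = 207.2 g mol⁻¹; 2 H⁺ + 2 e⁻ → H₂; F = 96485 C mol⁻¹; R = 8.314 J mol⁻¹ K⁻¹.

3.34 L

n(Pb) = 24.7 / 207.2 = 0.1192 mol, so n(e⁻) = 2 × 0.1192 = 0.2384 mol.
The cells are in series, so the same 0.2384 mol of electrons passes through the second cell.
2 H⁺ + 2 e⁻ → H₂ — 2 mol e⁻ per mol H₂, so n(H₂) = 0.2384/2 = 0.1192 mol.
V = nRT/P = (0.1192 × 8.314 × 344) / (102 × 10³) = 0.00334 m³ = 3.34 L.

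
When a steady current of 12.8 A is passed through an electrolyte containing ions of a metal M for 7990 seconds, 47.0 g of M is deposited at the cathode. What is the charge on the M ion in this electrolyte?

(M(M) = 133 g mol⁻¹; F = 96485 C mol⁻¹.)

Q = I·t = 12.80 A × 7990.0 s = 102300 C, so n(e⁻) = 102300/96485 = 1.060 mol.
n(M) deposited = 47.0 / 133 = 0.3534 mol.
Electrons per atom = n(e⁻)/n(M) = 1.060 / 0.3534 = 3.00 ≈ 3, so the ion is M³⁺.

+3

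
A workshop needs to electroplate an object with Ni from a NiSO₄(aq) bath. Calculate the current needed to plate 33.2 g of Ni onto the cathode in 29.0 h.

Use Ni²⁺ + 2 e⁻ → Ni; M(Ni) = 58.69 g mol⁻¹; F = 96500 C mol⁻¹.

1.05 A

n(Ni) = 33.2 / 58.69 = 0.5657 mol.
n(e⁻) = 2 × 0.5657 = 1.131 mol.
Q = n(e⁻)·F = 1.131 × 96500 = 109200 C.
I = Q/t = 109200 / 104400 s = 1.05 A.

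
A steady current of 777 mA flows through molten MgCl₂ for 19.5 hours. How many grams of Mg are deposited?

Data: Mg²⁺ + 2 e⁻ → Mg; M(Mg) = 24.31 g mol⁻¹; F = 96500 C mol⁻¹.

Q = I·t = 0.7770 A × 70200 s = 54550 C.
n(e⁻) = Q/F = 54550 / 96500 = 0.5652 mol.
Mg²⁺ + 2 e⁻ → Mg, so n(Mg) = n(e⁻)/2 = 0.2826 mol.
m = n·M = 0.2826 × 24.31 = 6.87 g.

6.87 g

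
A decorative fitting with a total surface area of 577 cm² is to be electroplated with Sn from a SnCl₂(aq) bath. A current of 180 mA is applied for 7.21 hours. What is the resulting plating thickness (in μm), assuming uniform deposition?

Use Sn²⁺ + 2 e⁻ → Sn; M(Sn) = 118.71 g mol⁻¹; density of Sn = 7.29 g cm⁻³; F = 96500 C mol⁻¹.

Q = I·t = 0.1800 × 25956 = 4672 C; n(e⁻) = 0.04842 mol.
n(Sn) = n(e⁻)/2 = 0.02421 mol, so m = 0.02421 × 118.71 = 2.874 g.
Volume = m/ρ = 2.874 / 7.29 = 0.3942 cm³.
Thickness = V/A = 0.3942 / 577 = 6.83 × 10⁻⁴ cm = 6.83 μm.

6.83 μm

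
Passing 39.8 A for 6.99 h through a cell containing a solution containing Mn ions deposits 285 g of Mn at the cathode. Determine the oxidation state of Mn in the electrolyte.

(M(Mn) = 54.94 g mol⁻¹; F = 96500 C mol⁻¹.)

Q = I·t = 39.80 A × 25164 s = 1002000 C, so n(e⁻) = 1002000/96500 = 10.38 mol.
n(Mn) deposited = 285 / 54.94 = 5.187 mol.
Electrons per atom = n(e⁻)/n(Mn) = 10.38 / 5.187 = 2.00 ≈ 2, so the ion is Mn²⁺.

+2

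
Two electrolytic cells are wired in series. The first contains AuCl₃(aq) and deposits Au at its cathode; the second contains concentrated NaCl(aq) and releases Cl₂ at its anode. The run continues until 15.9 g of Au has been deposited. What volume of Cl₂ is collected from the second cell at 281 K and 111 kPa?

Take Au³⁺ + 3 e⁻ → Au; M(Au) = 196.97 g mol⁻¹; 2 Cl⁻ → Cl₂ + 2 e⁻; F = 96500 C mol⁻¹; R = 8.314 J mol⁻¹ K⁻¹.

n(Au) = 15.9 / 196.97 = 0.08072 mol, so n(e⁻) = 3 × 0.08072 = 0.2422 mol.
The cells are in series, so the same 0.2422 mol of electrons passes through the second cell.
2 Cl⁻ → Cl₂ + 2 e⁻ — 2 mol e⁻ per mol Cl₂, so n(Cl₂) = 0.2422/2 = 0.1211 mol.
V = nRT/P = (0.1211 × 8.314 × 281) / (111 × 10³) = 0.00255 m³ = 2.55 L.

2.55 L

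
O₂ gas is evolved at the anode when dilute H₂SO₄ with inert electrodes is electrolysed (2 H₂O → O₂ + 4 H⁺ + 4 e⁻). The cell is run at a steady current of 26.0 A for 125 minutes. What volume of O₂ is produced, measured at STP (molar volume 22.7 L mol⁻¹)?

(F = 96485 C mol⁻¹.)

Q = I·t = 26.00 A × 7500.0 s = 195000 C.
n(e⁻) = Q/F = 195000 / 96485 = 2.021 mol.
4 electrons are transferred per O₂ molecule, so n(O₂) = 2.021 / 4 = 0.5053 mol.
V = n × V_m = 0.5053 × 22.7 = 11.5 L.

11.5 L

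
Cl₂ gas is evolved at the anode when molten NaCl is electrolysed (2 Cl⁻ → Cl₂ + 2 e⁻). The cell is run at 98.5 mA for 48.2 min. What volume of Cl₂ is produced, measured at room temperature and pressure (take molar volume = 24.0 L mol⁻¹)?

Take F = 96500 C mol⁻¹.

0.0354 L

Q = I·t = 0.09850 A × 2892.0 s = 284.9 C.
n(e⁻) = Q/F = 284.9 / 96500 = 0.002952 mol.
2 electrons are transferred per Cl₂ molecule, so n(Cl₂) = 0.002952 / 2 = 0.001476 mol.
V = n × V_m = 0.001476 × 24.0 = 0.0354 L.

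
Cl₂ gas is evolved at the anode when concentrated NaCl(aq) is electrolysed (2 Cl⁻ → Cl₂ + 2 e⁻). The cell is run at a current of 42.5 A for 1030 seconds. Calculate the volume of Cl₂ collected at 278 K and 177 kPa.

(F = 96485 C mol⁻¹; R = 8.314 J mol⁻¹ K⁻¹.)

2.96 L

Q = I·t = 42.50 A × 1030.0 s = 43780 C.
n(e⁻) = Q/F = 43780 / 96485 = 0.4537 mol.
2 electrons are transferred per Cl₂ molecule, so n(Cl₂) = 0.4537 / 2 = 0.2268 mol.
V = nRT/P = (0.2268 × 8.314 × 278) / (177 × 10³ Pa) = 0.00296 m³ = 2.96 L.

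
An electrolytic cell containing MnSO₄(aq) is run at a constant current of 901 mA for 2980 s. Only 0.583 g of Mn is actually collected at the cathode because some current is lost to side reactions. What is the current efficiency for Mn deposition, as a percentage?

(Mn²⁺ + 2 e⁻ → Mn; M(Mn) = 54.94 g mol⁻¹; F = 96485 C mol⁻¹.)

76.3 %

Q = I·t = 0.9010 × 2980.0 = 2685 C; n(e⁻) = 2685/96485 = 0.02783 mol.
Theoretical n(Mn) = n(e⁻)/2 = 0.01391 mol, i.e. m_theo = 0.01391 × 54.94 = 0.7644 g.
Efficiency = m_actual / m_theo = 0.583 / 0.7644 = 76.3 %.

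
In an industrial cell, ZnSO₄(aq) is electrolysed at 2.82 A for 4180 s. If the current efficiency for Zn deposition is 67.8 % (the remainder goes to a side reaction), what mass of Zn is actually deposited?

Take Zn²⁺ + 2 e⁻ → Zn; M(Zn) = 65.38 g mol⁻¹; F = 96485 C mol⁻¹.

2.71 g

Q = I·t = 2.820 × 4180.0 = 11790 C.
n(e⁻) = 11790/96485 = 0.1222 mol; theoretically n(Zn) = 0.1222/2 = 0.06109 mol, m_theo = 3.994 g.
At 67.8 % efficiency, m_actual = 0.678 × 3.994 = 2.71 g.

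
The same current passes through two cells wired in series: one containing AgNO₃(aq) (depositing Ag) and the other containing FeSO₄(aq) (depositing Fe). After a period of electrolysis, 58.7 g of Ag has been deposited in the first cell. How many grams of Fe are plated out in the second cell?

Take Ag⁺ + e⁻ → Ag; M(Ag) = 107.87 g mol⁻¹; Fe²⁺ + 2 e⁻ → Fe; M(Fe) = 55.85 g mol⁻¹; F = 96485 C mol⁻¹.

n(Ag) = 58.7 / 107.87 = 0.5442 mol.
Since Ag⁺ + e⁻ → Ag, n(e⁻) passed = 1 × 0.5442 = 0.5442 mol.
Cells in series carry the same charge, so the same 0.5442 mol of electrons passes through cell 2.
Fe²⁺ + 2 e⁻ → Fe, so n(Fe) = 0.5442 / 2 = 0.2721 mol.
m(Fe) = 0.2721 × 55.85 = 15.2 g.

15.2 g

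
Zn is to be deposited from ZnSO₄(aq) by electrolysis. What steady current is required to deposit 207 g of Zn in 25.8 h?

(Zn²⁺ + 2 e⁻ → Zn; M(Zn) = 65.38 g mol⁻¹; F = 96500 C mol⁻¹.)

n(Zn) = 207 / 65.38 = 3.166 mol.
n(e⁻) = 2 × 3.166 = 6.332 mol.
Q = n(e⁻)·F = 6.332 × 96500 = 611100 C.
I = Q/t = 611100 / 92880 s = 6.58 A.

6.58 A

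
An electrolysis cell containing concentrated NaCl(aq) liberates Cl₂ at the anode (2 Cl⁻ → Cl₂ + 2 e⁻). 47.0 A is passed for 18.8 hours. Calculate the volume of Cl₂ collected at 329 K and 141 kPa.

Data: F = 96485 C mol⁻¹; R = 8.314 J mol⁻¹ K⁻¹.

Q = I·t = 47.00 A × 67680 s = 3181000 C.
n(e⁻) = Q/F = 3181000 / 96485 = 32.97 mol.
2 electrons are transferred per Cl₂ molecule, so n(Cl₂) = 32.97 / 2 = 16.48 mol.
V = nRT/P = (16.48 × 8.314 × 329) / (141 × 10³ Pa) = 0.320 m³ = 320 L.

320 L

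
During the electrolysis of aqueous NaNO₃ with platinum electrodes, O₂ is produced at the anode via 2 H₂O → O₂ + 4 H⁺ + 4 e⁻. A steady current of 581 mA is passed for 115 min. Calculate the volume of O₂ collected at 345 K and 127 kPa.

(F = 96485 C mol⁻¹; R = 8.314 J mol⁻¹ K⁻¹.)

0.235 L

Q = I·t = 0.5810 A × 6900.0 s = 4009 C.
n(e⁻) = Q/F = 4009 / 96485 = 0.04155 mol.
4 electrons are transferred per O₂ molecule, so n(O₂) = 0.04155 / 4 = 0.01039 mol.
V = nRT/P = (0.01039 × 8.314 × 345) / (127 × 10³ Pa) = 2.35 × 10⁻⁴ m³ = 0.235 L.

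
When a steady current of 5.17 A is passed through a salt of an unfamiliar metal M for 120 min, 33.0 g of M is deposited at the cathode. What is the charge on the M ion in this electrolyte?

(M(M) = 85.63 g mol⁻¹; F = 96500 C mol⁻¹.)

+1

Q = I·t = 5.170 A × 7200.0 s = 37220 C, so n(e⁻) = 37220/96500 = 0.3857 mol.
n(M) deposited = 33.0 / 85.63 = 0.3854 mol.
Electrons per atom = n(e⁻)/n(M) = 0.3857 / 0.3854 = 1.00 ≈ 1, so the ion is M⁺.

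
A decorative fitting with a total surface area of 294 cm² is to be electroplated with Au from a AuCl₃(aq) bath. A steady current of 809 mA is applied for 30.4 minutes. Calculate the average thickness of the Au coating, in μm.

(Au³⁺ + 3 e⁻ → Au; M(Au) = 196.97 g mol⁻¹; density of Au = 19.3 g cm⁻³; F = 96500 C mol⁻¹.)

Q = I·t = 0.8090 × 1824.0 = 1476 C; n(e⁻) = 0.01529 mol.
n(Au) = n(e⁻)/3 = 0.005097 mol, so m = 0.005097 × 196.97 = 1.004 g.
Volume = m/ρ = 1.004 / 19.3 = 0.05202 cm³.
Thickness = V/A = 0.05202 / 294 = 1.77 × 10⁻⁴ cm = 1.77 μm.

1.77 μm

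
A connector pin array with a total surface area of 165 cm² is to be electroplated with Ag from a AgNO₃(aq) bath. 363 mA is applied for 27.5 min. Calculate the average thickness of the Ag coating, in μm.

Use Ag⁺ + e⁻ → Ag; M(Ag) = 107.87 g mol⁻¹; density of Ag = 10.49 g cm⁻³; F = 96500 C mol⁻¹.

Q = I·t = 0.3630 × 1650.0 = 598.9 C; n(e⁻) = 0.006207 mol.
n(Ag) = n(e⁻)/1 = 0.006207 mol, so m = 0.006207 × 107.87 = 0.6695 g.
Volume = m/ρ = 0.6695 / 10.49 = 0.06382 cm³.
Thickness = V/A = 0.06382 / 165 = 3.87 × 10⁻⁴ cm = 3.87 μm.

3.87 μm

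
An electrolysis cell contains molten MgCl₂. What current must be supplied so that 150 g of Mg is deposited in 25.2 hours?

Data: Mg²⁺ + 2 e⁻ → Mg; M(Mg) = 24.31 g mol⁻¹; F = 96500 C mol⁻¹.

13.1 A

n(Mg) = 150 / 24.31 = 6.170 mol.
n(e⁻) = 2 × 6.170 = 12.34 mol.
Q = n(e⁻)·F = 12.34 × 96500 = 1191000 C.
I = Q/t = 1191000 / 90720 s = 13.1 A.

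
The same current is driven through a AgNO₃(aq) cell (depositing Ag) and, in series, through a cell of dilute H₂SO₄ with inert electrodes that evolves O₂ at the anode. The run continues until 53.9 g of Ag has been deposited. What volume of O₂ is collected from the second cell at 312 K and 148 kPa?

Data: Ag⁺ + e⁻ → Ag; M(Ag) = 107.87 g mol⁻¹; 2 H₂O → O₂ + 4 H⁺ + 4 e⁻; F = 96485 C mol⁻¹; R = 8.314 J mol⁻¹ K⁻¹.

n(Ag) = 53.9 / 107.87 = 0.4997 mol, so n(e⁻) = 1 × 0.4997 = 0.4997 mol.
The cells are in series, so the same 0.4997 mol of electrons passes through the second cell.
2 H₂O → O₂ + 4 H⁺ + 4 e⁻ — 4 mol e⁻ per mol O₂, so n(O₂) = 0.4997/4 = 0.1249 mol.
V = nRT/P = (0.1249 × 8.314 × 312) / (148 × 10³) = 0.00219 m³ = 2.19 L.

2.19 L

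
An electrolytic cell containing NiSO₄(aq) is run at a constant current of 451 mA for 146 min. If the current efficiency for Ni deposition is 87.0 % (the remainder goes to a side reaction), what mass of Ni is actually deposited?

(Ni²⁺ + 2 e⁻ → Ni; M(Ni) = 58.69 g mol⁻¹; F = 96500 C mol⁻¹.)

Q = I·t = 0.4510 × 8760.0 = 3951 C.
n(e⁻) = 3951/96500 = 0.04094 mol; theoretically n(Ni) = 0.04094/2 = 0.02047 mol, m_theo = 1.201 g.
At 87.0 % efficiency, m_actual = 0.870 × 1.201 = 1.05 g.

1.05 g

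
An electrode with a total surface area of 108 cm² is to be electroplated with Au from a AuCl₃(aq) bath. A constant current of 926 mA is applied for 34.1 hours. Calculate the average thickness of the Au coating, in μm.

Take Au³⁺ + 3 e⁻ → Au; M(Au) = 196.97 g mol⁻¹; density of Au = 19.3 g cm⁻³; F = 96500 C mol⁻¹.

371 μm

Q = I·t = 0.9260 × 122760 = 113700 C; n(e⁻) = 1.178 mol.
n(Au) = n(e⁻)/3 = 0.3927 mol, so m = 0.3927 × 196.97 = 77.34 g.
Volume = m/ρ = 77.34 / 19.3 = 4.007 cm³.
Thickness = V/A = 4.007 / 108 = 0.0371 cm = 371 μm.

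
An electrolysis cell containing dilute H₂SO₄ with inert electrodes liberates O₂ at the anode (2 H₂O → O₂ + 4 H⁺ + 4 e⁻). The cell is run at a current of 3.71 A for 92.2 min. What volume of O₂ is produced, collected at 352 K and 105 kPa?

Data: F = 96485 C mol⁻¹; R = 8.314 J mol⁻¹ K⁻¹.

Q = I·t = 3.710 A × 5532.0 s = 20520 C.
n(e⁻) = Q/F = 20520 / 96485 = 0.2127 mol.
4 electrons are transferred per O₂ molecule, so n(O₂) = 0.2127 / 4 = 0.05318 mol.
V = nRT/P = (0.05318 × 8.314 × 352) / (105 × 10³ Pa) = 0.00148 m³ = 1.48 L.

1.48 L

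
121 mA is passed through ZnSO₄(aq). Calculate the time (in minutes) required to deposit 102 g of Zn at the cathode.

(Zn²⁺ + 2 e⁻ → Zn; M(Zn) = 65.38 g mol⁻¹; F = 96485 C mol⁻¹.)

41500 min

n(Zn) = m/M = 102 / 65.38 = 1.560 mol.
Each Zn atom requires 2 electrons, so n(e⁻) = 2 × 1.560 = 3.120 mol.
Q = n(e⁻)·F = 3.120 × 96485 = 301100 C.
t = Q/I = 301100 / 0.1210 A = 2488000 s = 41500 min.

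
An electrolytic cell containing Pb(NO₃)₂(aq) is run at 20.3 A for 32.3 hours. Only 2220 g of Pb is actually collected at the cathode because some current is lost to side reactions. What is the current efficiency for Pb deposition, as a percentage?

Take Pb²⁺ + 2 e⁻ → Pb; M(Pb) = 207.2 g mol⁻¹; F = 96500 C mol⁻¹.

Q = I·t = 20.30 × 116280 = 2360000 C; n(e⁻) = 2360000/96500 = 24.46 mol.
Theoretical n(Pb) = n(e⁻)/2 = 12.23 mol, i.e. m_theo = 12.23 × 207.2 = 2534 g.
Efficiency = m_actual / m_theo = 2220 / 2534 = 87.6 %.

87.6 %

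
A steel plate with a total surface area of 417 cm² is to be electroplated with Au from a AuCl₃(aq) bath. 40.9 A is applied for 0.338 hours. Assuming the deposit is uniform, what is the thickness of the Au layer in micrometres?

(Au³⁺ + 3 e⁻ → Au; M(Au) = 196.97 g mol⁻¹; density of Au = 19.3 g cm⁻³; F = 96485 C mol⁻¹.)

Q = I·t = 40.90 × 1216.8 = 49770 C; n(e⁻) = 0.5158 mol.
n(Au) = n(e⁻)/3 = 0.1719 mol, so m = 0.1719 × 196.97 = 33.87 g.
Volume = m/ρ = 33.87 / 19.3 = 1.755 cm³.
Thickness = V/A = 1.755 / 417 = 0.00421 cm = 42.1 μm.

42.1 μm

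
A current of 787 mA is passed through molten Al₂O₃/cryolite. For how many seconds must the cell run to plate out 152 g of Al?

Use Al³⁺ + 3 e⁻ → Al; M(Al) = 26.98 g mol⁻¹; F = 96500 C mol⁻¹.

2.07 × 10⁶ s

n(Al) = m/M = 152 / 26.98 = 5.634 mol.
Each Al atom requires 3 electrons, so n(e⁻) = 3 × 5.634 = 16.90 mol.
Q = n(e⁻)·F = 16.90 × 96500 = 1631000 C.
t = Q/I = 1631000 / 0.7870 A = 2072000 s.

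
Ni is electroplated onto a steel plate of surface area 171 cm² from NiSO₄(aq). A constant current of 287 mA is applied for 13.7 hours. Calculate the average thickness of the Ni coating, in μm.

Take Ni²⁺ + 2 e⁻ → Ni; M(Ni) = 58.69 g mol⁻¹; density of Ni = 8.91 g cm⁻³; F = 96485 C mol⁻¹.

Q = I·t = 0.2870 × 49320 = 14150 C; n(e⁻) = 0.1467 mol.
n(Ni) = n(e⁻)/2 = 0.07335 mol, so m = 0.07335 × 58.69 = 4.305 g.
Volume = m/ρ = 4.305 / 8.91 = 0.4832 cm³.
Thickness = V/A = 0.4832 / 171 = 0.00283 cm = 28.3 μm.

28.3 μm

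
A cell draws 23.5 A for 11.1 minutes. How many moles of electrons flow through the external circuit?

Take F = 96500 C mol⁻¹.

Q = I·t = 23.50 A × 666.00 s = 15650 C.
n(e⁻) = Q/F = 15650 / 96500 = 0.162 mol.

0.162 mol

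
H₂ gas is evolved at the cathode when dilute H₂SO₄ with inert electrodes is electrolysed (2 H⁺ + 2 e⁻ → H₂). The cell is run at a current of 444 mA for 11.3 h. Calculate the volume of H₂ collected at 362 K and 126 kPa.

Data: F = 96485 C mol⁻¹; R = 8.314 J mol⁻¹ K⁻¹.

Q = I·t = 0.4440 A × 40680 s = 18060 C.
n(e⁻) = Q/F = 18060 / 96485 = 0.1872 mol.
2 electrons are transferred per H₂ molecule, so n(H₂) = 0.1872 / 2 = 0.09360 mol.
V = nRT/P = (0.09360 × 8.314 × 362) / (126 × 10³ Pa) = 0.00224 m³ = 2.24 L.

2.24 L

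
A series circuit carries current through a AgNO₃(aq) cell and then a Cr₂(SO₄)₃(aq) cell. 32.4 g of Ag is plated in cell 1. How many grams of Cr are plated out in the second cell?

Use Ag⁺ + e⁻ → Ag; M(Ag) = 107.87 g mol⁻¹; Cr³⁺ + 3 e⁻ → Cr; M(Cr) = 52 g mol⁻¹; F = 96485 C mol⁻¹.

n(Ag) = 32.4 / 107.87 = 0.3004 mol.
Since Ag⁺ + e⁻ → Ag, n(e⁻) passed = 1 × 0.3004 = 0.3004 mol.
Cells in series carry the same charge, so the same 0.3004 mol of electrons passes through cell 2.
Cr³⁺ + 3 e⁻ → Cr, so n(Cr) = 0.3004 / 3 = 0.1001 mol.
m(Cr) = 0.1001 × 52 = 5.21 g.

5.21 g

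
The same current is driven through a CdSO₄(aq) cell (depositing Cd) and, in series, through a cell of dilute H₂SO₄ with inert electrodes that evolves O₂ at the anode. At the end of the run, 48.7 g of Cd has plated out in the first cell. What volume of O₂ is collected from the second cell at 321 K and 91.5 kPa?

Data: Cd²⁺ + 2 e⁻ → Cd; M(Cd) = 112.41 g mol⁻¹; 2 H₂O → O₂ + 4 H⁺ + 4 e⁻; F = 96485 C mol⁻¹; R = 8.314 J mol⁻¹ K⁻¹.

6.32 L

n(Cd) = 48.7 / 112.41 = 0.4332 mol, so n(e⁻) = 2 × 0.4332 = 0.8665 mol.
The cells are in series, so the same 0.8665 mol of electrons passes through the second cell.
2 H₂O → O₂ + 4 H⁺ + 4 e⁻ — 4 mol e⁻ per mol O₂, so n(O₂) = 0.8665/4 = 0.2166 mol.
V = nRT/P = (0.2166 × 8.314 × 321) / (91.5 × 10³) = 0.00632 m³ = 6.32 L.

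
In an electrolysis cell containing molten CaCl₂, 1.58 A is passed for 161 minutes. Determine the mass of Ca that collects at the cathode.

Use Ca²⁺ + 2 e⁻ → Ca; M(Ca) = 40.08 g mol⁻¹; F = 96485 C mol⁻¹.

3.17 g

Q = I·t = 1.580 A × 9660.0 s = 15260 C.
n(e⁻) = Q/F = 15260 / 96485 = 0.1582 mol.
Ca²⁺ + 2 e⁻ → Ca, so n(Ca) = n(e⁻)/2 = 0.07909 mol.
m = n·M = 0.07909 × 40.08 = 3.17 g.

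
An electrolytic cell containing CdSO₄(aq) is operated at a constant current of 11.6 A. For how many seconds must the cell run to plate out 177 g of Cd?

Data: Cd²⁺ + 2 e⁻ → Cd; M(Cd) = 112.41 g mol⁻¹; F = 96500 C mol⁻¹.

26200 s

n(Cd) = m/M = 177 / 112.41 = 1.575 mol.
Each Cd atom requires 2 electrons, so n(e⁻) = 2 × 1.575 = 3.149 mol.
Q = n(e⁻)·F = 3.149 × 96500 = 303900 C.
t = Q/I = 303900 / 11.60 A = 26200 s.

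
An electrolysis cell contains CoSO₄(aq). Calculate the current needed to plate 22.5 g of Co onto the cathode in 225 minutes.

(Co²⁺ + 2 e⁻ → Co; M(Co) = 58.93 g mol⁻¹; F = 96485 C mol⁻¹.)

5.46 A

n(Co) = 22.5 / 58.93 = 0.3818 mol.
n(e⁻) = 2 × 0.3818 = 0.7636 mol.
Q = n(e⁻)·F = 0.7636 × 96485 = 73680 C.
I = Q/t = 73680 / 13500 s = 5.46 A.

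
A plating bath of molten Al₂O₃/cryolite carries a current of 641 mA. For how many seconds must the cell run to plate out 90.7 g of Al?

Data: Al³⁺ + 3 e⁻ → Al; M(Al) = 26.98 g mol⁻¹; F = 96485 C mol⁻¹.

1.52 × 10⁶ s

n(Al) = m/M = 90.7 / 26.98 = 3.362 mol.
Each Al atom requires 3 electrons, so n(e⁻) = 3 × 3.362 = 10.09 mol.
Q = n(e⁻)·F = 10.09 × 96485 = 973100 C.
t = Q/I = 973100 / 0.6410 A = 1518000 s.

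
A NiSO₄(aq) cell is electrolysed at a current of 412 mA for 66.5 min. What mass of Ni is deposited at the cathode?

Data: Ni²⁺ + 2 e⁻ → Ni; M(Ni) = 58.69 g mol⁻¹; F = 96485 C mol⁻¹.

Q = I·t = 0.4120 A × 3990.0 s = 1644 C.
n(e⁻) = Q/F = 1644 / 96485 = 0.01704 mol.
Ni²⁺ + 2 e⁻ → Ni, so n(Ni) = n(e⁻)/2 = 0.008519 mol.
m = n·M = 0.008519 × 58.69 = 0.500 g.

0.500 g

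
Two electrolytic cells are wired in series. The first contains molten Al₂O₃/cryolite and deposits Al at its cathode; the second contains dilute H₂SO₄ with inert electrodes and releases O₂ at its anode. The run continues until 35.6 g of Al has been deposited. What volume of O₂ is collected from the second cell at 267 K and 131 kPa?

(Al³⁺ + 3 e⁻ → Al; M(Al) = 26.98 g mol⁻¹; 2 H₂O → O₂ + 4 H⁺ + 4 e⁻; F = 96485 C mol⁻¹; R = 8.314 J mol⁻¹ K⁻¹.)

16.8 L

n(Al) = 35.6 / 26.98 = 1.319 mol, so n(e⁻) = 3 × 1.319 = 3.958 mol.
The cells are in series, so the same 3.958 mol of electrons passes through the second cell.
2 H₂O → O₂ + 4 H⁺ + 4 e⁻ — 4 mol e⁻ per mol O₂, so n(O₂) = 3.958/4 = 0.9896 mol.
V = nRT/P = (0.9896 × 8.314 × 267) / (131 × 10³) = 0.0168 m³ = 16.8 L.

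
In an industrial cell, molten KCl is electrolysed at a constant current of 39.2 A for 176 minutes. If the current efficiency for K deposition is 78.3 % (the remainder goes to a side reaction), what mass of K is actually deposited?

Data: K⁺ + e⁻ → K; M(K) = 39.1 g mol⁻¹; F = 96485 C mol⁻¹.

131 g

Q = I·t = 39.20 × 10560 = 414000 C.
n(e⁻) = 414000/96485 = 4.290 mol; theoretically n(K) = 4.290/1 = 4.290 mol, m_theo = 167.8 g.
At 78.3 % efficiency, m_actual = 0.783 × 167.8 = 131 g.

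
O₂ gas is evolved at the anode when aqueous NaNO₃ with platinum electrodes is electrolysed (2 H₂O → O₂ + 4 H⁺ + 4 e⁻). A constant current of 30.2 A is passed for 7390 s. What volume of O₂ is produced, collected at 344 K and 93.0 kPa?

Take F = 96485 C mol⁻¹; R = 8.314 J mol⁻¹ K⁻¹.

17.8 L

Q = I·t = 30.20 A × 7390.0 s = 223200 C.
n(e⁻) = Q/F = 223200 / 96485 = 2.313 mol.
4 electrons are transferred per O₂ molecule, so n(O₂) = 2.313 / 4 = 0.5783 mol.
V = nRT/P = (0.5783 × 8.314 × 344) / (93.0 × 10³ Pa) = 0.0178 m³ = 17.8 L.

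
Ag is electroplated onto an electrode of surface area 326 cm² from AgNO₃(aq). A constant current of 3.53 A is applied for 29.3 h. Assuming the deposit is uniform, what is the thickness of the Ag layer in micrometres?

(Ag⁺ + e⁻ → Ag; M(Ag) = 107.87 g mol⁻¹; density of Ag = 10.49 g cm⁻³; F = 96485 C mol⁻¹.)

1220 μm

Q = I·t = 3.530 × 105480 = 372300 C; n(e⁻) = 3.859 mol.
n(Ag) = n(e⁻)/1 = 3.859 mol, so m = 3.859 × 107.87 = 416.3 g.
Volume = m/ρ = 416.3 / 10.49 = 39.68 cm³.
Thickness = V/A = 39.68 / 326 = 0.122 cm = 1220 μm.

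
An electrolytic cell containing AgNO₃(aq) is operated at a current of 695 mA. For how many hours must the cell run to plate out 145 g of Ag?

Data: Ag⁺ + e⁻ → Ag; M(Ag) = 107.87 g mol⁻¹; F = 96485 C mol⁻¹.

51.8 h

n(Ag) = m/M = 145 / 107.87 = 1.344 mol.
Each Ag atom requires 1 electron, so n(e⁻) = 1 × 1.344 = 1.344 mol.
Q = n(e⁻)·F = 1.344 × 96485 = 129700 C.
t = Q/I = 129700 / 0.6950 A = 186600 s = 51.8 h.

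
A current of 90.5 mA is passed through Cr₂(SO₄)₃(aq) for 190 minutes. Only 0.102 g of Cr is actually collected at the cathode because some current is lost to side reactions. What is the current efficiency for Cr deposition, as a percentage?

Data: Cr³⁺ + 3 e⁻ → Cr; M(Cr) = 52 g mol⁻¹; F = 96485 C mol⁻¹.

55.0 %

Q = I·t = 0.09050 × 11400 = 1032 C; n(e⁻) = 1032/96485 = 0.01069 mol.
Theoretical n(Cr) = n(e⁻)/3 = 0.003564 mol, i.e. m_theo = 0.003564 × 52 = 0.1853 g.
Efficiency = m_actual / m_theo = 0.102 / 0.1853 = 55.0 %.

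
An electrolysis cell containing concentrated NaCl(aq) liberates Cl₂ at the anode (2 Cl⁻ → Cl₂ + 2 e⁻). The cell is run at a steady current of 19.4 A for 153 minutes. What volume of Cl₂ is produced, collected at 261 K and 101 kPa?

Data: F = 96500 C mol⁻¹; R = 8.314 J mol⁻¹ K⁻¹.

Q = I·t = 19.40 A × 9180.0 s = 178100 C.
n(e⁻) = Q/F = 178100 / 96500 = 1.846 mol.
2 electrons are transferred per Cl₂ molecule, so n(Cl₂) = 1.846 / 2 = 0.9228 mol.
V = nRT/P = (0.9228 × 8.314 × 261) / (101 × 10³ Pa) = 0.0198 m³ = 19.8 L.

19.8 L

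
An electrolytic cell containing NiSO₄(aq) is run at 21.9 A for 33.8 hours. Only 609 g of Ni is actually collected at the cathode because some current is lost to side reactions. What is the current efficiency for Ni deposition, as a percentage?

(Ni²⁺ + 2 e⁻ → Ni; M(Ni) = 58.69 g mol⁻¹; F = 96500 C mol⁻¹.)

75.2 %

Q = I·t = 21.90 × 121680 = 2665000 C; n(e⁻) = 2665000/96500 = 27.61 mol.
Theoretical n(Ni) = n(e⁻)/2 = 13.81 mol, i.e. m_theo = 13.81 × 58.69 = 810.3 g.
Efficiency = m_actual / m_theo = 609 / 810.3 = 75.2 %.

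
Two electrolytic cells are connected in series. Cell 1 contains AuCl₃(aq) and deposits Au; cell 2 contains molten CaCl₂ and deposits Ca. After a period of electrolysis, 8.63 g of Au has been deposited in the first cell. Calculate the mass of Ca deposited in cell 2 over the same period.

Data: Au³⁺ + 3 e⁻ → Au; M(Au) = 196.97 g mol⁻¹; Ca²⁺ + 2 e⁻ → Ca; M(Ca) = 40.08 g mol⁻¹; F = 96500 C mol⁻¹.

n(Au) = 8.63 / 196.97 = 0.04381 mol.
Since Au³⁺ + 3 e⁻ → Au, n(e⁻) passed = 3 × 0.04381 = 0.1314 mol.
Cells in series carry the same charge, so the same 0.1314 mol of electrons passes through cell 2.
Ca²⁺ + 2 e⁻ → Ca, so n(Ca) = 0.1314 / 2 = 0.06572 mol.
m(Ca) = 0.06572 × 40.08 = 2.63 g.

2.63 g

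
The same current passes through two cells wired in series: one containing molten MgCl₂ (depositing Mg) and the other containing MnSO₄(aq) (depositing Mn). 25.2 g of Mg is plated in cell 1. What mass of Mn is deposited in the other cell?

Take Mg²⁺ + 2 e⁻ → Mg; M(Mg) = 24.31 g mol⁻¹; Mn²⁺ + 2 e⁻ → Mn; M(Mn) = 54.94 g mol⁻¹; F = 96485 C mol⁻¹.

n(Mg) = 25.2 / 24.31 = 1.037 mol.
Since Mg²⁺ + 2 e⁻ → Mg, n(e⁻) passed = 2 × 1.037 = 2.073 mol.
Cells in series carry the same charge, so the same 2.073 mol of electrons passes through cell 2.
Mn²⁺ + 2 e⁻ → Mn, so n(Mn) = 2.073 / 2 = 1.037 mol.
m(Mn) = 1.037 × 54.94 = 57.0 g.

57.0 g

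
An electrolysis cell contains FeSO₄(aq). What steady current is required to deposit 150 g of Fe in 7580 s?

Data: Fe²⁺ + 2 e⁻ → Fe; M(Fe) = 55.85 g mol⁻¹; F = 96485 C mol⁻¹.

n(Fe) = 150 / 55.85 = 2.686 mol.
n(e⁻) = 2 × 2.686 = 5.372 mol.
Q = n(e⁻)·F = 5.372 × 96485 = 518300 C.
I = Q/t = 518300 / 7580.0 s = 68.4 A.

68.4 A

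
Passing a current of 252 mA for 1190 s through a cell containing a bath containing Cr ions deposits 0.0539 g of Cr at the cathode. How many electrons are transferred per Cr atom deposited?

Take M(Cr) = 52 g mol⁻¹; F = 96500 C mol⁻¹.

3

Q = I·t = 0.2520 A × 1190.0 s = 299.9 C, so n(e⁻) = 299.9/96500 = 0.003108 mol.
n(Cr) deposited = 0.0539 / 52 = 0.001037 mol.
Electrons per atom = n(e⁻)/n(Cr) = 0.003108 / 0.001037 = 3.00 ≈ 3, so the ion is Cr³⁺.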